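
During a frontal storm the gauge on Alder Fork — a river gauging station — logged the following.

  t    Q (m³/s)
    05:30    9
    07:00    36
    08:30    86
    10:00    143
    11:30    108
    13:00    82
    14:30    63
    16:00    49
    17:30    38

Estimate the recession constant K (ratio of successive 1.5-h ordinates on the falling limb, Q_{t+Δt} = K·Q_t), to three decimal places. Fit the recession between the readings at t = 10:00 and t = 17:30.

Using the recession-limb readings at t = 10:00 and t = 17:30: Q falls from 143 to 38 m³/s over 5 intervals.
K = (Q₂/Q₁)^(1/5) = (38/143)^(1/5) = 0.767.

K ≈ 0.767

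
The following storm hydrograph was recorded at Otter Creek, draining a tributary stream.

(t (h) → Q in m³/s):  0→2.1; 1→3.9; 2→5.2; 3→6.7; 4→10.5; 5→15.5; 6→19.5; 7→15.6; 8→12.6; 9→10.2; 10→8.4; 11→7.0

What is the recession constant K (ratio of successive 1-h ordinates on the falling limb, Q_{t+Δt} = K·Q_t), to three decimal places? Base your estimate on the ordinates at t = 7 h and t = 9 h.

K ≈ 0.809

Using the recession-limb readings at t = 7 h and t = 9 h: Q falls from 15.6 to 10.2 m³/s over 2 intervals.
K = (Q₂/Q₁)^(1/2) = (10.2/15.6)^(1/2) = 0.809.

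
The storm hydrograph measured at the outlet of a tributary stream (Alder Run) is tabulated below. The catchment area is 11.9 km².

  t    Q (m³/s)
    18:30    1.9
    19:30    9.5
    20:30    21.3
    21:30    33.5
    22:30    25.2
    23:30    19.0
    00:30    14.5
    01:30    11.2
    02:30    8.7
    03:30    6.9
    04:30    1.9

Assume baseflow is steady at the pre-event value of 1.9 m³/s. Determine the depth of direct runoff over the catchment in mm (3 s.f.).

d ≈ 40.1 mm

Direct runoff: 0.0, 7.6, 19.4, 31.6, 23.3, 17.1, 12.6, 9.3, 6.8, 5.0, 0.0 m³/s; ΣQ_DR = 132.7 m³/s.
V = ΣQ_DR · Δt = 132.7 × 3600 s = 4.777 × 10^5 m³.
Over A = 11.9 km², depth = V / A = 40.1 mm.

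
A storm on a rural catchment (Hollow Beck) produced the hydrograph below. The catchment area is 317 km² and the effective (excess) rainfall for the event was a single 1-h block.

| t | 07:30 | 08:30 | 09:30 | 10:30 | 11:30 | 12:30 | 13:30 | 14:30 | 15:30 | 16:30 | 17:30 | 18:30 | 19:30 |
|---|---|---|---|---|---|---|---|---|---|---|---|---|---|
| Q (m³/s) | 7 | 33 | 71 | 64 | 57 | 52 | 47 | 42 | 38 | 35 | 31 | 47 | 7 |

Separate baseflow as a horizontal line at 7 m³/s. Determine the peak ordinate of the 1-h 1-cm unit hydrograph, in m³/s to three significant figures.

U_p ≈ 128 m³/s

Direct runoff: 0.0, 26.0, 64.0, 57.0, 50.0, 45.0, 40.0, 35.0, 31.0, 28.0, 24.0, 40.0, 0.0 m³/s; ΣQ_DR = 440.0 m³/s, peak = 64.0 m³/s.
Runoff depth d = ΣQ_DR·Δt / A = 440.0 × 3600 / (317 km²) = 4.997 mm.
The 1-cm UH is the DRH scaled by (10 mm)/d, so U_p = 64.0 × 10/4.997 = 128 m³/s.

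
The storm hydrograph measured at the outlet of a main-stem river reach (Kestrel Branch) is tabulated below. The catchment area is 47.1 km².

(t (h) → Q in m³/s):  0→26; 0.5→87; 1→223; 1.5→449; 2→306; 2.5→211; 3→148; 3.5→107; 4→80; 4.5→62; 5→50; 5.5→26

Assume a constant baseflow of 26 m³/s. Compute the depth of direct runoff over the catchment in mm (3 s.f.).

d ≈ 55.9 mm

Direct runoff: 0.0, 61.0, 197.0, 423.0, 280.0, 185.0, 122.0, 81.0, 54.0, 36.0, 24.0, 0.0 m³/s; ΣQ_DR = 1463 m³/s.
V = ΣQ_DR · Δt = 1463 × 1800 s = 2.633 × 10^6 m³.
Over A = 47.1 km², depth = V / A = 55.9 mm.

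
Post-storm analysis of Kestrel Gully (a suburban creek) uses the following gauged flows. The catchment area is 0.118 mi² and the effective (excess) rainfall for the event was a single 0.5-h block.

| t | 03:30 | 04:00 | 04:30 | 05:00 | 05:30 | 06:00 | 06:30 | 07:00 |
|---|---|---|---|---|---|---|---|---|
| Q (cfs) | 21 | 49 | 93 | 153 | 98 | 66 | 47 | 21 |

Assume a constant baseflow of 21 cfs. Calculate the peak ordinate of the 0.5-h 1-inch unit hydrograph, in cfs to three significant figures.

U_p ≈ 52.9 cfs

Direct runoff: 0.0, 28.0, 72.0, 132.0, 77.0, 45.0, 26.0, 0.0 cfs; ΣQ_DR = 380.0 cfs, peak = 132.0 cfs.
Runoff depth d = ΣQ_DR·Δt / A = 380.0 × 1800 / (0.118 mi²) = 2.495 in.
The 1-inch UH is the DRH scaled by (1 in)/d, so U_p = 132.0 × 1/2.495 = 52.9 cfs.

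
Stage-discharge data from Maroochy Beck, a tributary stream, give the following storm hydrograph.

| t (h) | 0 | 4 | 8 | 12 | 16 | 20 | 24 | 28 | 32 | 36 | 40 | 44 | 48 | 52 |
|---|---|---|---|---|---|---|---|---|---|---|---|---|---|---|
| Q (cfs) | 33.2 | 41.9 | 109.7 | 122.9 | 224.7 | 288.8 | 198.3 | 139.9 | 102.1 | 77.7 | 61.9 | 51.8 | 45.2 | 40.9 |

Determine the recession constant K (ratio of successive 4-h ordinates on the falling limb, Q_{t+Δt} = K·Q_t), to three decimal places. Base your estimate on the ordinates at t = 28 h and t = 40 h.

K ≈ 0.762

Using the recession-limb readings at t = 28 h and t = 40 h: Q falls from 139.9 to 61.9 cfs over 3 intervals.
K = (Q₂/Q₁)^(1/3) = (61.9/139.9)^(1/3) = 0.762.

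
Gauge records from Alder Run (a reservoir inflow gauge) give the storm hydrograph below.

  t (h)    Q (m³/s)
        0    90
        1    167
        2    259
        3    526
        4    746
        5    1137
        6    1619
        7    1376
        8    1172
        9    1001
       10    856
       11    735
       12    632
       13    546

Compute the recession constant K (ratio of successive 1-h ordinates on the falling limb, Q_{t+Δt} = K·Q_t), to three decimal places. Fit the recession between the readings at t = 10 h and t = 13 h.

K ≈ 0.861

Using the recession-limb readings at t = 10 h and t = 13 h: Q falls from 856 to 546 m³/s over 3 intervals.
K = (Q₂/Q₁)^(1/3) = (546/856)^(1/3) = 0.861.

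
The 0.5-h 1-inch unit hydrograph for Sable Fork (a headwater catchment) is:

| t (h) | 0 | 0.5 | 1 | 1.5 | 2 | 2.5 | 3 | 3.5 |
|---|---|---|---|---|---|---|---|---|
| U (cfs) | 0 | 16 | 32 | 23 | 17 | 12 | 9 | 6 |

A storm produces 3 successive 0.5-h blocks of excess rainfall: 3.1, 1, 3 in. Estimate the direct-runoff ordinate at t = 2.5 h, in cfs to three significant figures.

By discrete convolution, Q_j = Σ (P_i / 1 in) · U_{j−i}.
At t = 2.5 h (j=5): Q = (3.1/1)·12 + (1/1)·17 + (3/1)·23 = 123 cfs.

Q ≈ 123 cfs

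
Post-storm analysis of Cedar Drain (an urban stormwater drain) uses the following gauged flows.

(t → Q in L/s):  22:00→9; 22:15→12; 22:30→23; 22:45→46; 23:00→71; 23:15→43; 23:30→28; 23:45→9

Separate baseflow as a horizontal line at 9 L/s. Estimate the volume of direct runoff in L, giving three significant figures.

V ≈ 1.52 × 10^5 L

Direct-runoff ordinates (Q − Q_b): 0.0, 3.0, 14.0, 37.0, 62.0, 34.0, 19.0, 0.0 L/s.
ΣQ_DR = 169.0 L/s.
With Δt = 0.25 h = 900 s, V = ΣQ_DR · Δt = 169.0 × 900 = 1.52 × 10^5 L.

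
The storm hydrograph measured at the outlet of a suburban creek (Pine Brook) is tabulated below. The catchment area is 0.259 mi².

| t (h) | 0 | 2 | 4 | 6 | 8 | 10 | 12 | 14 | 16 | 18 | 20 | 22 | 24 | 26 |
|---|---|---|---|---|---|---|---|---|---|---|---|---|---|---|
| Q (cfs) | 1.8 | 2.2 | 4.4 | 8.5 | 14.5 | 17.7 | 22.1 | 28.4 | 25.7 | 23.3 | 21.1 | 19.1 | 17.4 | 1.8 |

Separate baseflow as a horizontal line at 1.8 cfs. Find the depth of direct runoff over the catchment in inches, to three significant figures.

d ≈ 2.19 in

Direct runoff: 0.0, 0.4, 2.6, 6.7, 12.7, 15.9, 20.3, 26.6, 23.9, 21.5, 19.3, 17.3, 15.6, 0.0 cfs; ΣQ_DR = 182.8 cfs.
V = ΣQ_DR · Δt = 182.8 × 7200 s = 1.316 × 10^6 ft³.
Over A = 0.259 mi², depth = V / A = 2.19 in.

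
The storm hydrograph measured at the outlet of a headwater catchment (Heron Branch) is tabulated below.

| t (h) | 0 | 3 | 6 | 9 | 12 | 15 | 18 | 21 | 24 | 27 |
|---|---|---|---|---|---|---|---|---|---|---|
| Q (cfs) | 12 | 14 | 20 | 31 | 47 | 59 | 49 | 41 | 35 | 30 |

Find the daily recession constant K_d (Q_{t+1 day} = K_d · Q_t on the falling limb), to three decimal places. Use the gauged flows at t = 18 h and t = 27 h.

K_d ≈ 0.270

Between t = 18 h and t = 27 h the flow falls from 49 to 30 cfs over 3×3 h = 9 h.
Per-interval ratio K = (30/49)^(1/3) = 0.8491; K_d = K^(24/3) = 0.270.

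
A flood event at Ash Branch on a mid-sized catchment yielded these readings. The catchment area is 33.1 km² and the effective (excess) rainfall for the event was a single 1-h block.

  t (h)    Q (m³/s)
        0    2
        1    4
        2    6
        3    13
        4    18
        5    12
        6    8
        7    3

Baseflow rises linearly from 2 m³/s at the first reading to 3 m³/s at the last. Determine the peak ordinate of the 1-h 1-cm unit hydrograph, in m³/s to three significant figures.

U_p ≈ 30.8 m³/s

Direct runoff: 0.00, 1.86, 3.71, 10.57, 15.43, 9.29, 5.14, 0.00 m³/s; ΣQ_DR = 46.00 m³/s, peak = 15.43 m³/s.
Runoff depth d = ΣQ_DR·Δt / A = 46.00 × 3600 / (33.1 km²) = 5.003 mm.
The 1-cm UH is the DRH scaled by (10 mm)/d, so U_p = 15.43 × 10/5.003 = 30.8 m³/s.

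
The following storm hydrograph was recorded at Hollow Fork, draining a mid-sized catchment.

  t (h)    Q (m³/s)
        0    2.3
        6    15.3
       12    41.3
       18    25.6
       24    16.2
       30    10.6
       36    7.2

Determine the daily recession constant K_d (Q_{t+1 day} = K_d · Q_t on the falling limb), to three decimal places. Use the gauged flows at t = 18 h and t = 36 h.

Between t = 18 h and t = 36 h the flow falls from 25.6 to 7.2 m³/s over 3×6 h = 18 h.
Per-interval ratio K = (7.2/25.6)^(1/3) = 0.6552; K_d = K^(24/6) = 0.184.

K_d ≈ 0.184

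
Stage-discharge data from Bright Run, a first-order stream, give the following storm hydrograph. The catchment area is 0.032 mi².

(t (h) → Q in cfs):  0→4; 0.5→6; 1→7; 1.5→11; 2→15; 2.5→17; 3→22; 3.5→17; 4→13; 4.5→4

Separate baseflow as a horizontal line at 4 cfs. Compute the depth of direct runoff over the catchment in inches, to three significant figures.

d ≈ 1.84 in

Direct runoff: 0.0, 2.0, 3.0, 7.0, 11.0, 13.0, 18.0, 13.0, 9.0, 0.0 cfs; ΣQ_DR = 76.00 cfs.
V = ΣQ_DR · Δt = 76.00 × 1800 s = 1.368 × 10^5 ft³.
Over A = 0.032 mi², depth = V / A = 1.84 in.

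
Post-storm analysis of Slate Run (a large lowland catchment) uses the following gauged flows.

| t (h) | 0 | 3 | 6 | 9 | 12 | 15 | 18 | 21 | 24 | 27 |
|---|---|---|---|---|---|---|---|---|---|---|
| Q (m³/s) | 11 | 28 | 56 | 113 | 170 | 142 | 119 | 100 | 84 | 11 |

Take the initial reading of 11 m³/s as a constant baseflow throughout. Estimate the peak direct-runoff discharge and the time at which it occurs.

Subtracting baseflow gives direct-runoff ordinates: 0.0, 17.0, 45.0, 102.0, 159.0, 131.0, 108.0, 89.0, 73.0, 0.0 m³/s.
The maximum is 159.0 m³/s, occurring at the reading for t = 12 h.

Q_p = 159.0 m³/s at t = 12 h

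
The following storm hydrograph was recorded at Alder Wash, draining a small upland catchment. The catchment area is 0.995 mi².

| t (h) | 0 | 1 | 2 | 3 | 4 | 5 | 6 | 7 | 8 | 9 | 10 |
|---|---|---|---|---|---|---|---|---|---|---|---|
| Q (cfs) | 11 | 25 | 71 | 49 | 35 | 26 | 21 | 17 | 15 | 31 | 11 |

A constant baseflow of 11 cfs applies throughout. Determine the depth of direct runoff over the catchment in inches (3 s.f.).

d ≈ 0.297 in

Direct runoff: 0.0, 14.0, 60.0, 38.0, 24.0, 15.0, 10.0, 6.0, 4.0, 20.0, 0.0 cfs; ΣQ_DR = 191.0 cfs.
V = ΣQ_DR · Δt = 191.0 × 3600 s = 6.876 × 10^5 ft³.
Over A = 0.995 mi², depth = V / A = 0.297 in.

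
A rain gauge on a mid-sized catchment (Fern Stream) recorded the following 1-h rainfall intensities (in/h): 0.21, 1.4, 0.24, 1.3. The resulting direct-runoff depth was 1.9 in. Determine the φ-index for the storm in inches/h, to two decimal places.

Only the 2 blocks with intensity above φ contribute runoff: 1.4, 1.3 in/h.
Σ(I−φ)·Δt = d  ⇒  (1.4+1.3 − 2φ)·1 = 1.9
φ = (2.700 − 1.9/1) / 2 = 0.40 in/h.

φ ≈ 0.40 in/h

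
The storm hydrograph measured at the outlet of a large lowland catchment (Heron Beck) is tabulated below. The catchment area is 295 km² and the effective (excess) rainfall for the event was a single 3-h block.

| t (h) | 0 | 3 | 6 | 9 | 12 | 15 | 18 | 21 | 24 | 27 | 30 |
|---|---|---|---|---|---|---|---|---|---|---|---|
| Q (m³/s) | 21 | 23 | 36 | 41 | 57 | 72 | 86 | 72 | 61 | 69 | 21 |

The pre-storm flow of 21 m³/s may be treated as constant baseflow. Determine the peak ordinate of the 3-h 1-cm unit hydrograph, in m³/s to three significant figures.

U_p ≈ 54.1 m³/s

Direct runoff: 0.0, 2.0, 15.0, 20.0, 36.0, 51.0, 65.0, 51.0, 40.0, 48.0, 0.0 m³/s; ΣQ_DR = 328.0 m³/s, peak = 65.0 m³/s.
Runoff depth d = ΣQ_DR·Δt / A = 328.0 × 10800 / (295 km²) = 12.01 mm.
The 1-cm UH is the DRH scaled by (10 mm)/d, so U_p = 65.0 × 10/12.01 = 54.1 m³/s.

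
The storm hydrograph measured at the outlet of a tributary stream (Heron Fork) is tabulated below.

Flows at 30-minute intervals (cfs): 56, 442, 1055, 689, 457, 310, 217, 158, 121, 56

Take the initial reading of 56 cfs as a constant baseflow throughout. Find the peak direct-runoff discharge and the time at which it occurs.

Subtracting baseflow gives direct-runoff ordinates: 0.0, 386.0, 999.0, 633.0, 401.0, 254.0, 161.0, 102.0, 65.0, 0.0 cfs.
The maximum is 999.0 cfs, occurring at the reading for t = 1 h.

Q_p = 999.0 cfs at t = 1 h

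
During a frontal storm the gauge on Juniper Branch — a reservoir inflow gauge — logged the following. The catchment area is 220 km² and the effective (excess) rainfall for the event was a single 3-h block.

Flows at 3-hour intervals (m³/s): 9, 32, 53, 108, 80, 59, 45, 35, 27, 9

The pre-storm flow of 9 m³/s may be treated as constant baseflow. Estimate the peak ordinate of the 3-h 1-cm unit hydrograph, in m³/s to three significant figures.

Direct runoff: 0.0, 23.0, 44.0, 99.0, 71.0, 50.0, 36.0, 26.0, 18.0, 0.0 m³/s; ΣQ_DR = 367.0 m³/s, peak = 99.0 m³/s.
Runoff depth d = ΣQ_DR·Δt / A = 367.0 × 10800 / (220 km²) = 18.02 mm.
The 1-cm UH is the DRH scaled by (10 mm)/d, so U_p = 99.0 × 10/18.02 = 55.0 m³/s.

U_p ≈ 55.0 m³/s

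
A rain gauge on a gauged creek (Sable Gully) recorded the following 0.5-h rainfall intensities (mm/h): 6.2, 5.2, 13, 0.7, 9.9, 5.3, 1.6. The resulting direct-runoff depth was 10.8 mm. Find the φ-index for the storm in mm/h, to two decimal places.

φ ≈ 3.60 mm/h

Only the 5 blocks with intensity above φ contribute runoff: 6.2, 5.2, 13, 9.9, 5.3 mm/h.
Σ(I−φ)·Δt = d  ⇒  (6.2+5.2+13+9.9+5.3 − 5φ)·0.5 = 10.8
φ = (39.60 − 10.8/0.5) / 5 = 3.60 mm/h.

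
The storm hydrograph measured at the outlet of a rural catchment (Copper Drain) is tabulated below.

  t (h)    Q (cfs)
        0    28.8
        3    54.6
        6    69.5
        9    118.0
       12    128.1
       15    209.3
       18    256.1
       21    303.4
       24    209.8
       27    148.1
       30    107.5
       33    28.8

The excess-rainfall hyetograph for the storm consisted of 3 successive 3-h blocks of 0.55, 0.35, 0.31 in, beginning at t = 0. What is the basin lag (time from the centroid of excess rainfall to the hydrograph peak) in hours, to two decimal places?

Centroid of excess rainfall: t_c = Σ P_i·t̄_i / ΣP_i = 3.9050 h (block centres at 1.5, 4.5, 7.5 h).
Hydrograph peak occurs at t = 21 h, so basin lag t_L = 21 − 3.9050 = 17.10 h.

t_L ≈ 17.10 h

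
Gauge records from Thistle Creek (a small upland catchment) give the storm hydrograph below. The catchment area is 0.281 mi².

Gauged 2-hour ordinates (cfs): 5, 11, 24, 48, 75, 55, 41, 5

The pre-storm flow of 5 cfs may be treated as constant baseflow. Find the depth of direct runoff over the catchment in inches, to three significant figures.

d ≈ 2.47 in

Direct runoff: 0.0, 6.0, 19.0, 43.0, 70.0, 50.0, 36.0, 0.0 cfs; ΣQ_DR = 224.0 cfs.
V = ΣQ_DR · Δt = 224.0 × 7200 s = 1.613 × 10^6 ft³.
Over A = 0.281 mi², depth = V / A = 2.47 in.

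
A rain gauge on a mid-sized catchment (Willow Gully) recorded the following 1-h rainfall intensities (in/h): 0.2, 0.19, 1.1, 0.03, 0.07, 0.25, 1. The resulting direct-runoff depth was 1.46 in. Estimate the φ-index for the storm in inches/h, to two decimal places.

φ ≈ 0.32 in/h

Only the 2 blocks with intensity above φ contribute runoff: 1.1, 1 in/h.
Σ(I−φ)·Δt = d  ⇒  (1.1+1 − 2φ)·1 = 1.46
φ = (2.100 − 1.46/1) / 2 = 0.32 in/h.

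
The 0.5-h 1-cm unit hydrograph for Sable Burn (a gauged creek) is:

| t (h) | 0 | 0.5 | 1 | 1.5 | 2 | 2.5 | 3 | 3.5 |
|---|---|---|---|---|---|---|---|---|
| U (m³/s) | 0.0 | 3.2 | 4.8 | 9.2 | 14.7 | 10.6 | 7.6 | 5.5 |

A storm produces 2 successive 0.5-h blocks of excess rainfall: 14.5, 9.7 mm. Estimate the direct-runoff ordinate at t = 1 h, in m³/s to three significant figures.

By discrete convolution, Q_j = Σ (P_i / 10 mm) · U_{j−i}.
At t = 1 h (j=2): Q = (14.5/10)·4.8 + (9.7/10)·3.2 = 10.1 m³/s.

Q ≈ 10.1 m³/s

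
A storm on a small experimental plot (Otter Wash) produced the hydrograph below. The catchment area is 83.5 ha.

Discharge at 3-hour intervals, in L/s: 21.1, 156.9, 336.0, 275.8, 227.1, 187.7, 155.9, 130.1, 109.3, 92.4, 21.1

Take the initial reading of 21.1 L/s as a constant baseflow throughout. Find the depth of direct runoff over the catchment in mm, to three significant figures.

Direct runoff: 0.0, 135.8, 314.9, 254.7, 206.0, 166.6, 134.8, 109.0, 88.2, 71.3, 0.0 L/s; ΣQ_DR = 1481 L/s.
V = ΣQ_DR · Δt = 1481 × 10800 s = 1.600 × 10^7 L.
Over A = 83.5 ha, depth = V / A = 19.2 mm.

d ≈ 19.2 mm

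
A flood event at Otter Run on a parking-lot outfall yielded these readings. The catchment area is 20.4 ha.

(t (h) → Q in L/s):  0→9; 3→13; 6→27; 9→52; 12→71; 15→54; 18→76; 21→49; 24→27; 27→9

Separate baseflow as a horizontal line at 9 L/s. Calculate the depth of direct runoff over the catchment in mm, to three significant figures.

Direct runoff: 0.0, 4.0, 18.0, 43.0, 62.0, 45.0, 67.0, 40.0, 18.0, 0.0 L/s; ΣQ_DR = 297.0 L/s.
V = ΣQ_DR · Δt = 297.0 × 10800 s = 3.208 × 10^6 L.
Over A = 20.4 ha, depth = V / A = 15.7 mm.

d ≈ 15.7 mm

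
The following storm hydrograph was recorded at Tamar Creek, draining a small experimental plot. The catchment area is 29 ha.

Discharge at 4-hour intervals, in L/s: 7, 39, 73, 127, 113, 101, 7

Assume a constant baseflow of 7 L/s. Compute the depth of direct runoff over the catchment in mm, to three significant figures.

Direct runoff: 0.0, 32.0, 66.0, 120.0, 106.0, 94.0, 0.0 L/s; ΣQ_DR = 418.0 L/s.
V = ΣQ_DR · Δt = 418.0 × 14400 s = 6.019 × 10^6 L.
Over A = 29 ha, depth = V / A = 20.8 mm.

d ≈ 20.8 mm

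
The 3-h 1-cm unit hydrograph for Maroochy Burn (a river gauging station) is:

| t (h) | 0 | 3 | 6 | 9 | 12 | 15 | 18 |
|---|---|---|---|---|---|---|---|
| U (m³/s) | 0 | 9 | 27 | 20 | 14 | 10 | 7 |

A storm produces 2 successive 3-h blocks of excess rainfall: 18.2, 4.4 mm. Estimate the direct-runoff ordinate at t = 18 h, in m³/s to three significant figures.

By discrete convolution, Q_j = Σ (P_i / 10 mm) · U_{j−i}.
At t = 18 h (j=6): Q = (18.2/10)·7 + (4.4/10)·10 = 17.1 m³/s.

Q ≈ 17.1 m³/s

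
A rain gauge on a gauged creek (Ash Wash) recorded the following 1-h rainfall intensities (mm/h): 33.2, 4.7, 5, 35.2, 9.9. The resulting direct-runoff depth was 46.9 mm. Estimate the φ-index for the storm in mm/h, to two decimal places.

Only the 2 blocks with intensity above φ contribute runoff: 33.2, 35.2 mm/h.
Σ(I−φ)·Δt = d  ⇒  (33.2+35.2 − 2φ)·1 = 46.9
φ = (68.40 − 46.9/1) / 2 = 10.75 mm/h.

φ ≈ 10.75 mm/h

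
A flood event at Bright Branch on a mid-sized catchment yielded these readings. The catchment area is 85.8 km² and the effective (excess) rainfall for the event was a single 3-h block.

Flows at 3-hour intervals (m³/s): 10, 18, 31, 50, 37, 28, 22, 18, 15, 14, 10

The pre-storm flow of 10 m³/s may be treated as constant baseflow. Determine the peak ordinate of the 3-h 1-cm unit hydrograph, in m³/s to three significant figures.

U_p ≈ 22.2 m³/s

Direct runoff: 0.0, 8.0, 21.0, 40.0, 27.0, 18.0, 12.0, 8.0, 5.0, 4.0, 0.0 m³/s; ΣQ_DR = 143.0 m³/s, peak = 40.0 m³/s.
Runoff depth d = ΣQ_DR·Δt / A = 143.0 × 10800 / (85.8 km²) = 18.00 mm.
The 1-cm UH is the DRH scaled by (10 mm)/d, so U_p = 40.0 × 10/18.00 = 22.2 m³/s.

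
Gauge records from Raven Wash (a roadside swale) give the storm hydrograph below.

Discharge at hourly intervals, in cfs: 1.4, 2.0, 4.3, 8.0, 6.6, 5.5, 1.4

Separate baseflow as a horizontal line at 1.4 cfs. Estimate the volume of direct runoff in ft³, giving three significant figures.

Direct-runoff ordinates (Q − Q_b): 0.0, 0.6, 2.9, 6.6, 5.2, 4.1, 0.0 cfs.
ΣQ_DR = 19.40 cfs.
With Δt = 1 h = 3600 s, V = ΣQ_DR · Δt = 19.40 × 3600 = 69800 ft³.

V ≈ 69800 ft³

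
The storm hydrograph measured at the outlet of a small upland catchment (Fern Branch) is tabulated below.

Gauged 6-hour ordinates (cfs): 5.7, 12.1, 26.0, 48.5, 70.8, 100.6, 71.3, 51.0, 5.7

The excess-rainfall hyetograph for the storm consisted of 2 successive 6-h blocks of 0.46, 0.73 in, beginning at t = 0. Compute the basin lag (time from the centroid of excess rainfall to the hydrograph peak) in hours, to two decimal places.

Centroid of excess rainfall: t_c = Σ P_i·t̄_i / ΣP_i = 6.6807 h (block centres at 3, 9 h).
Hydrograph peak occurs at t = 30 h, so basin lag t_L = 30 − 6.6807 = 23.32 h.

t_L ≈ 23.32 h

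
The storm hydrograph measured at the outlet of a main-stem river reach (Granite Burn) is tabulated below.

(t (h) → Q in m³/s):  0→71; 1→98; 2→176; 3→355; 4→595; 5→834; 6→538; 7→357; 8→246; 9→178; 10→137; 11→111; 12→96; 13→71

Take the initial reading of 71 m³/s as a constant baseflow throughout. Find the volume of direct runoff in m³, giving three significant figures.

V ≈ 1.03 × 10^7 m³

Direct-runoff ordinates (Q − Q_b): 0.0, 27.0, 105.0, 284.0, 524.0, 763.0, 467.0, 286.0, 175.0, 107.0, 66.0, 40.0, 25.0, 0.0 m³/s.
ΣQ_DR = 2869 m³/s.
With Δt = 1 h = 3600 s, V = ΣQ_DR · Δt = 2869 × 3600 = 1.03 × 10^7 m³.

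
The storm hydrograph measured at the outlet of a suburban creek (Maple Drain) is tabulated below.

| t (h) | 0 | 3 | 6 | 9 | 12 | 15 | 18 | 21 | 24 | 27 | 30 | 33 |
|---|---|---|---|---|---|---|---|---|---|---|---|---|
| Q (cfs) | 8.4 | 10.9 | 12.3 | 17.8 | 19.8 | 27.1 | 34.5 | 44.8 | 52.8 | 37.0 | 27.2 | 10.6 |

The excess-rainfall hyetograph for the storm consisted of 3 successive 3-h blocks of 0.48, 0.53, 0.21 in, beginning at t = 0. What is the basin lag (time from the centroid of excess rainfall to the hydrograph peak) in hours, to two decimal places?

t_L ≈ 20.16 h

Centroid of excess rainfall: t_c = Σ P_i·t̄_i / ΣP_i = 3.8361 h (block centres at 1.5, 4.5, 7.5 h).
Hydrograph peak occurs at t = 24 h, so basin lag t_L = 24 − 3.8361 = 20.16 h.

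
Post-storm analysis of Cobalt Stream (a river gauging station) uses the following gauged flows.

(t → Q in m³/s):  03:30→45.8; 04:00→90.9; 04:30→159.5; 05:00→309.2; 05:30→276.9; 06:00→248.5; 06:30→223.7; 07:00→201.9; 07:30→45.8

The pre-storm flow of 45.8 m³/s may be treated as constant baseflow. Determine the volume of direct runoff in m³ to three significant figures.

Direct-runoff ordinates (Q − Q_b): 0.0, 45.1, 113.7, 263.4, 231.1, 202.7, 177.9, 156.1, 0.0 m³/s.
ΣQ_DR = 1190 m³/s.
With Δt = 0.5 h = 1800 s, V = ΣQ_DR · Δt = 1190 × 1800 = 2.14 × 10^6 m³.

V ≈ 2.14 × 10^6 m³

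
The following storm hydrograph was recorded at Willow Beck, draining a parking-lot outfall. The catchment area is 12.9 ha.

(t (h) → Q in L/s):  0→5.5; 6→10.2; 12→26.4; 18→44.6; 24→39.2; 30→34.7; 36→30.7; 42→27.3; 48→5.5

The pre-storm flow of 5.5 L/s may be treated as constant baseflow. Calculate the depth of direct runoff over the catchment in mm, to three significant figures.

Direct runoff: 0.0, 4.7, 20.9, 39.1, 33.7, 29.2, 25.2, 21.8, 0.0 L/s; ΣQ_DR = 174.6 L/s.
V = ΣQ_DR · Δt = 174.6 × 21600 s = 3.771 × 10^6 L.
Over A = 12.9 ha, depth = V / A = 29.2 mm.

d ≈ 29.2 mm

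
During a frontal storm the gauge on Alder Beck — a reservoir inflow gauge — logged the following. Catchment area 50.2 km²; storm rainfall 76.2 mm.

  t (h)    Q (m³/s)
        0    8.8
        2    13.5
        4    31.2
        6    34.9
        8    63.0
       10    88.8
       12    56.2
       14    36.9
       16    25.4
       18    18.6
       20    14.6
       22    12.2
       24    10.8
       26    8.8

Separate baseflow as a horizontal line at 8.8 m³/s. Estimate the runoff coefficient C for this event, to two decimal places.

C ≈ 0.57

ΣQ_DR = 300.5 m³/s; V = ΣQ_DR·Δt = 2.164 × 10^6 m³.
Runoff depth d = V / A = 43.10 mm.
C = d / P = 43.10 / 76.2 = 0.57.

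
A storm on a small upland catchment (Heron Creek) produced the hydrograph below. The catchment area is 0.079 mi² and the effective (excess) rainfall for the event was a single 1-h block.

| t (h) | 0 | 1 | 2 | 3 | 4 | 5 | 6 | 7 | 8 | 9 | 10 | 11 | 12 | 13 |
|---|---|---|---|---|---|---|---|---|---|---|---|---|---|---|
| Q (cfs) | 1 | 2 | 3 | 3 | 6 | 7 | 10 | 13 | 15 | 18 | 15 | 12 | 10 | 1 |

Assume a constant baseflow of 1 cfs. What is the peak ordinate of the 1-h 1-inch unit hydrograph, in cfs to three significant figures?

U_p ≈ 8.50 cfs

Direct runoff: 0.0, 1.0, 2.0, 2.0, 5.0, 6.0, 9.0, 12.0, 14.0, 17.0, 14.0, 11.0, 9.0, 0.0 cfs; ΣQ_DR = 102.0 cfs, peak = 17.0 cfs.
Runoff depth d = ΣQ_DR·Δt / A = 102.0 × 3600 / (0.079 mi²) = 2.001 in.
The 1-inch UH is the DRH scaled by (1 in)/d, so U_p = 17.0 × 1/2.001 = 8.50 cfs.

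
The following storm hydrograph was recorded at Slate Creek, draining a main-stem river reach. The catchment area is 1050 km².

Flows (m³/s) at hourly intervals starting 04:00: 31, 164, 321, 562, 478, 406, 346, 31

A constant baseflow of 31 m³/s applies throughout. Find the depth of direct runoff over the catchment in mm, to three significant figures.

d ≈ 7.17 mm

Direct runoff: 0.0, 133.0, 290.0, 531.0, 447.0, 375.0, 315.0, 0.0 m³/s; ΣQ_DR = 2091 m³/s.
V = ΣQ_DR · Δt = 2091 × 3600 s = 7.528 × 10^6 m³.
Over A = 1050 km², depth = V / A = 7.17 mm.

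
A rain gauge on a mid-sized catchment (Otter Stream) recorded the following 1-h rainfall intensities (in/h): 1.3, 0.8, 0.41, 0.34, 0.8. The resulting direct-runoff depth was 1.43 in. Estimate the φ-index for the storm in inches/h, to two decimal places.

φ ≈ 0.49 in/h

Only the 3 blocks with intensity above φ contribute runoff: 1.3, 0.8, 0.8 in/h.
Σ(I−φ)·Δt = d  ⇒  (1.3+0.8+0.8 − 3φ)·1 = 1.43
φ = (2.900 − 1.43/1) / 3 = 0.49 in/h.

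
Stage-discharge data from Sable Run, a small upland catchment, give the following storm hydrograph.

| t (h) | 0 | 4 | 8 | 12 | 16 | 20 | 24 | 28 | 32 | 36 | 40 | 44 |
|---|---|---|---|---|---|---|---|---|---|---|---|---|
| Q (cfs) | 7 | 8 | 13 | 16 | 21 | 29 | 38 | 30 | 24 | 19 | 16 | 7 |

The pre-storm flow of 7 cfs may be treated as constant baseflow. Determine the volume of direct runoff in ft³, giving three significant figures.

Direct-runoff ordinates (Q − Q_b): 0.0, 1.0, 6.0, 9.0, 14.0, 22.0, 31.0, 23.0, 17.0, 12.0, 9.0, 0.0 cfs.
ΣQ_DR = 144.0 cfs.
With Δt = 4 h = 14400 s, V = ΣQ_DR · Δt = 144.0 × 14400 = 2.07 × 10^6 ft³.

V ≈ 2.07 × 10^6 ft³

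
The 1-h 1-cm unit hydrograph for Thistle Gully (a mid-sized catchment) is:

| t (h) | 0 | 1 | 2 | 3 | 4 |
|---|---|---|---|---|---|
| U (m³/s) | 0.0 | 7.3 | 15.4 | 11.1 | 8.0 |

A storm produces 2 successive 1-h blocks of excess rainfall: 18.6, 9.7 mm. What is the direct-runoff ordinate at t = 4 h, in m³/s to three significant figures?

Q ≈ 25.6 m³/s

By discrete convolution, Q_j = Σ (P_i / 10 mm) · U_{j−i}.
At t = 4 h (j=4): Q = (18.6/10)·8.0 + (9.7/10)·11.1 = 25.6 m³/s.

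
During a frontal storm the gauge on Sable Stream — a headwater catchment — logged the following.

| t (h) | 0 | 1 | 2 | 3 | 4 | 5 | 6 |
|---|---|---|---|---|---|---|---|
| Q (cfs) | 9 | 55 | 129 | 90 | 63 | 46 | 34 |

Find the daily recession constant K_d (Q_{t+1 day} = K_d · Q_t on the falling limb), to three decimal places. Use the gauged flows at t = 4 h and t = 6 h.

K_d ≈ 0.001

Between t = 4 h and t = 6 h the flow falls from 63 to 34 cfs over 2×1 h = 2 h.
Per-interval ratio K = (34/63)^(1/2) = 0.7346; K_d = K^(24/1) = 0.001.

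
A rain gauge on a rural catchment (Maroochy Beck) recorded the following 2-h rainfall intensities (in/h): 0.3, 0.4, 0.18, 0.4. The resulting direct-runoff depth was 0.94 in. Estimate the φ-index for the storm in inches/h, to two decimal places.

φ ≈ 0.21 in/h

Only the 3 blocks with intensity above φ contribute runoff: 0.3, 0.4, 0.4 in/h.
Σ(I−φ)·Δt = d  ⇒  (0.3+0.4+0.4 − 3φ)·2 = 0.94
φ = (1.100 − 0.94/2) / 3 = 0.21 in/h.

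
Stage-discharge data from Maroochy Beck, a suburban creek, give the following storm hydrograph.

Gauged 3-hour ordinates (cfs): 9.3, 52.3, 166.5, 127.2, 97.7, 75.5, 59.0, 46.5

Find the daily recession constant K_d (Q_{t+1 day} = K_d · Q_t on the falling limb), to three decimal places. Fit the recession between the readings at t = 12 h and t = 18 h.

Between t = 12 h and t = 18 h the flow falls from 97.7 to 59.0 cfs over 2×3 h = 6 h.
Per-interval ratio K = (59.0/97.7)^(1/2) = 0.7771; K_d = K^(24/3) = 0.133.

K_d ≈ 0.133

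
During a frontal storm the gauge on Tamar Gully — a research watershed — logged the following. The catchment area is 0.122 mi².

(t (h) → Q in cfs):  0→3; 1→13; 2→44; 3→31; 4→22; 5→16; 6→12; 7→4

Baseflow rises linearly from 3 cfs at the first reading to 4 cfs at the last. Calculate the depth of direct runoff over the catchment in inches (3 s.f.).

d ≈ 1.49 in

Direct runoff: 0.00, 9.86, 40.71, 27.57, 18.43, 12.29, 8.14, 0.00 cfs; ΣQ_DR = 117.0 cfs.
V = ΣQ_DR · Δt = 117.0 × 3600 s = 4.212 × 10^5 ft³.
Over A = 0.122 mi², depth = V / A = 1.49 in.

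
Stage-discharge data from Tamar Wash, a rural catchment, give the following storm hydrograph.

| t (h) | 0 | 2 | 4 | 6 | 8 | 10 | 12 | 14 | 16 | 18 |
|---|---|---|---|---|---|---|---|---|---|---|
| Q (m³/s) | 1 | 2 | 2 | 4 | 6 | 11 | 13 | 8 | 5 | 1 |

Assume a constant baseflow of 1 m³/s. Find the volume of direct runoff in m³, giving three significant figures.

V ≈ 3.10 × 10^5 m³

Direct-runoff ordinates (Q − Q_b): 0.0, 1.0, 1.0, 3.0, 5.0, 10.0, 12.0, 7.0, 4.0, 0.0 m³/s.
ΣQ_DR = 43.00 m³/s.
With Δt = 2 h = 7200 s, V = ΣQ_DR · Δt = 43.00 × 7200 = 3.10 × 10^5 m³.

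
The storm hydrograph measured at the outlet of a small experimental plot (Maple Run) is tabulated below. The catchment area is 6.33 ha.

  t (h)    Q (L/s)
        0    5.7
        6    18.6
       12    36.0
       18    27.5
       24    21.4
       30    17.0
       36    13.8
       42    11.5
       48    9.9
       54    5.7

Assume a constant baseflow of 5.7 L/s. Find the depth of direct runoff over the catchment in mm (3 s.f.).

d ≈ 37.6 mm

Direct runoff: 0.0, 12.9, 30.3, 21.8, 15.7, 11.3, 8.1, 5.8, 4.2, 0.0 L/s; ΣQ_DR = 110.1 L/s.
V = ΣQ_DR · Δt = 110.1 × 21600 s = 2.378 × 10^6 L.
Over A = 6.33 ha, depth = V / A = 37.6 mm.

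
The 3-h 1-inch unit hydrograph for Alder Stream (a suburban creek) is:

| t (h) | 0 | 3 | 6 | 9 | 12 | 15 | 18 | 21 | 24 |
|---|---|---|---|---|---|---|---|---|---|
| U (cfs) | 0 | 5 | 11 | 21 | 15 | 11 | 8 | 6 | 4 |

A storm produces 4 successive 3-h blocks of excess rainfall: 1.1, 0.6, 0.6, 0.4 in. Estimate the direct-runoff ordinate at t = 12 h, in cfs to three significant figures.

Q ≈ 37.7 cfs

By discrete convolution, Q_j = Σ (P_i / 1 in) · U_{j−i}.
At t = 12 h (j=4): Q = (1.1/1)·15 + (0.6/1)·21 + (0.6/1)·11 + (0.4/1)·5 = 37.7 cfs.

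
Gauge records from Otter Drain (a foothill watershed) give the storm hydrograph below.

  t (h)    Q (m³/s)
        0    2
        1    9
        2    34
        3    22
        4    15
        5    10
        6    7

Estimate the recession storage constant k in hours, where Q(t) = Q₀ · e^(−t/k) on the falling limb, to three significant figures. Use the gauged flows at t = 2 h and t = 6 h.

On the falling limb, Q drops from 34 to 7 m³/s between t = 2 h and t = 6 h (Δt = 4 h).
k = −Δt / ln(Q₂/Q₁) = −4 / ln(7/34) = 2.53 h.

k ≈ 2.53 h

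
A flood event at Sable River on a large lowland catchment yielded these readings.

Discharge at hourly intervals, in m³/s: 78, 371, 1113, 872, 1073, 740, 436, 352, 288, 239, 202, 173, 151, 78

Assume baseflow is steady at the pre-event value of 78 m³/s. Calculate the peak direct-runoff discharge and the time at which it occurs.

Subtracting baseflow gives direct-runoff ordinates: 0.0, 293.0, 1035.0, 794.0, 995.0, 662.0, 358.0, 274.0, 210.0, 161.0, 124.0, 95.0, 73.0, 0.0 m³/s.
The maximum is 1035.0 m³/s, occurring at the reading for t = 2 h.

Q_p = 1035.0 m³/s at t = 2 h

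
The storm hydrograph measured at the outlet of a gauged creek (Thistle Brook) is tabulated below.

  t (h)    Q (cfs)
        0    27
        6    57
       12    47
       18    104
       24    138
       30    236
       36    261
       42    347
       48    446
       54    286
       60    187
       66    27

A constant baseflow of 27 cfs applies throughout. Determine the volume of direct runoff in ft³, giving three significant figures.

V ≈ 3.97 × 10^7 ft³

Direct-runoff ordinates (Q − Q_b): 0.0, 30.0, 20.0, 77.0, 111.0, 209.0, 234.0, 320.0, 419.0, 259.0, 160.0, 0.0 cfs.
ΣQ_DR = 1839 cfs.
With Δt = 6 h = 21600 s, V = ΣQ_DR · Δt = 1839 × 21600 = 3.97 × 10^7 ft³.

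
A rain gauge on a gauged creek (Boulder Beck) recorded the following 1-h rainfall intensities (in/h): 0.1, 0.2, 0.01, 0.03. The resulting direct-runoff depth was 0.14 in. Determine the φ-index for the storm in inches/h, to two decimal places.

Only the 2 blocks with intensity above φ contribute runoff: 0.1, 0.2 in/h.
Σ(I−φ)·Δt = d  ⇒  (0.1+0.2 − 2φ)·1 = 0.14
φ = (0.3000 − 0.14/1) / 2 = 0.08 in/h.

φ ≈ 0.08 in/h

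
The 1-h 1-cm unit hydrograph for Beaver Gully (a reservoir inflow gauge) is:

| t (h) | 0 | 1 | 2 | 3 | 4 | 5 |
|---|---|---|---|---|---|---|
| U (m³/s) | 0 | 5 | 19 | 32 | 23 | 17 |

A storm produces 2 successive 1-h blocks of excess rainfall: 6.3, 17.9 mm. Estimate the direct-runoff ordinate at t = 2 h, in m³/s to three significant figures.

Q ≈ 20.9 m³/s

By discrete convolution, Q_j = Σ (P_i / 10 mm) · U_{j−i}.
At t = 2 h (j=2): Q = (6.3/10)·19 + (17.9/10)·5 = 20.9 m³/s.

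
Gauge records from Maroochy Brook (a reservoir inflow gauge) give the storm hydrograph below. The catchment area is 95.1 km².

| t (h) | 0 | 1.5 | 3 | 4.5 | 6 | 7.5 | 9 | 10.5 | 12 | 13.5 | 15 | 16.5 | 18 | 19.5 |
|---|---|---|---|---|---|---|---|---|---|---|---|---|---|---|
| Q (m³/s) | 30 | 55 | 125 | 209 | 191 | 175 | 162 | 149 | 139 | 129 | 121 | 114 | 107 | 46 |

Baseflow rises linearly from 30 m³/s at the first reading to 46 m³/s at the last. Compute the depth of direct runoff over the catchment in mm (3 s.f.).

Direct runoff: 0.00, 23.77, 92.54, 175.31, 156.08, 138.85, 124.62, 110.38, 99.15, 87.92, 78.69, 70.46, 62.23, 0.00 m³/s; ΣQ_DR = 1220 m³/s.
V = ΣQ_DR · Δt = 1220 × 5400 s = 6.588 × 10^6 m³.
Over A = 95.1 km², depth = V / A = 69.3 mm.

d ≈ 69.3 mm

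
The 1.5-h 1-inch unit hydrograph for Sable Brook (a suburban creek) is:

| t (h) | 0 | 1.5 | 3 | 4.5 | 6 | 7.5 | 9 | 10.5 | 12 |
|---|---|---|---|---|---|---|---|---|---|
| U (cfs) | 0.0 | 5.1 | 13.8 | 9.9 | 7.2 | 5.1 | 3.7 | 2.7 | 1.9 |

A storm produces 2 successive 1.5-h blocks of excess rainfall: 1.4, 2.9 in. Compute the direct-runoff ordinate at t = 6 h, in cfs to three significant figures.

By discrete convolution, Q_j = Σ (P_i / 1 in) · U_{j−i}.
At t = 6 h (j=4): Q = (1.4/1)·7.2 + (2.9/1)·9.9 = 38.8 cfs.

Q ≈ 38.8 cfs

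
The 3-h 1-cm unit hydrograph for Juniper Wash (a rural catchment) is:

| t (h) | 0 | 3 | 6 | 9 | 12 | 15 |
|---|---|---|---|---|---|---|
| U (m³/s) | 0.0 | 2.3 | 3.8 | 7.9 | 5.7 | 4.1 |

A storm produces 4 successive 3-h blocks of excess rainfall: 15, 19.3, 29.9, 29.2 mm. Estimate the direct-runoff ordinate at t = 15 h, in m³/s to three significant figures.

Q ≈ 51.9 m³/s

By discrete convolution, Q_j = Σ (P_i / 10 mm) · U_{j−i}.
At t = 15 h (j=5): Q = (15/10)·4.1 + (19.3/10)·5.7 + (29.9/10)·7.9 + (29.2/10)·3.8 = 51.9 m³/s.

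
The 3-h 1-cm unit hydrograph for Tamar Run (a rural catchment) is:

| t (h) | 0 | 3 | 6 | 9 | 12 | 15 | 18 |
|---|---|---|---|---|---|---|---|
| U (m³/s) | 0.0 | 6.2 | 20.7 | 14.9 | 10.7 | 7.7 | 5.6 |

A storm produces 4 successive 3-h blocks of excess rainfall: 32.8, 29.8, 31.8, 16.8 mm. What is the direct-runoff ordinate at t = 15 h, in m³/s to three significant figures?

By discrete convolution, Q_j = Σ (P_i / 10 mm) · U_{j−i}.
At t = 15 h (j=5): Q = (32.8/10)·7.7 + (29.8/10)·10.7 + (31.8/10)·14.9 + (16.8/10)·20.7 = 139 m³/s.

Q ≈ 139 m³/s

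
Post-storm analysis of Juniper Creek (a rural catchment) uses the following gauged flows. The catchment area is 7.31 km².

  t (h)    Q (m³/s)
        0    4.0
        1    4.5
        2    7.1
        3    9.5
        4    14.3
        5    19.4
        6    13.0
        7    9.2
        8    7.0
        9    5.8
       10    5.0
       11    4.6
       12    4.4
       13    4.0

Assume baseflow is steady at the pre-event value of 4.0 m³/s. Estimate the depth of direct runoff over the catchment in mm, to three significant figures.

d ≈ 27.5 mm

Direct runoff: 0.0, 0.5, 3.1, 5.5, 10.3, 15.4, 9.0, 5.2, 3.0, 1.8, 1.0, 0.6, 0.4, 0.0 m³/s; ΣQ_DR = 55.80 m³/s.
V = ΣQ_DR · Δt = 55.80 × 3600 s = 2.009 × 10^5 m³.
Over A = 7.31 km², depth = V / A = 27.5 mm.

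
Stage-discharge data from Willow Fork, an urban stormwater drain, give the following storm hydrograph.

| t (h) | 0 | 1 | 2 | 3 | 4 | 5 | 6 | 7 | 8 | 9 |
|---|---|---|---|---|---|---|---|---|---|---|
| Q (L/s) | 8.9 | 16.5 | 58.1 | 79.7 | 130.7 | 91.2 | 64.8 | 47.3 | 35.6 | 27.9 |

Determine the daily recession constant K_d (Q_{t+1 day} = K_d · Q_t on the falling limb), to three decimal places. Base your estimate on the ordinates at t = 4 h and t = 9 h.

K_d ≈ 0.001

Between t = 4 h and t = 9 h the flow falls from 130.7 to 27.9 L/s over 5×1 h = 5 h.
Per-interval ratio K = (27.9/130.7)^(1/5) = 0.7343; K_d = K^(24/1) = 0.001.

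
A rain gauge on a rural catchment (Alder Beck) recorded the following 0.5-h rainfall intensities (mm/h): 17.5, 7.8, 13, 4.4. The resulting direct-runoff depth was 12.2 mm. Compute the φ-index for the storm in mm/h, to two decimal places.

φ ≈ 4.63 mm/h

Only the 3 blocks with intensity above φ contribute runoff: 17.5, 7.8, 13 mm/h.
Σ(I−φ)·Δt = d  ⇒  (17.5+7.8+13 − 3φ)·0.5 = 12.2
φ = (38.30 − 12.2/0.5) / 3 = 4.63 mm/h.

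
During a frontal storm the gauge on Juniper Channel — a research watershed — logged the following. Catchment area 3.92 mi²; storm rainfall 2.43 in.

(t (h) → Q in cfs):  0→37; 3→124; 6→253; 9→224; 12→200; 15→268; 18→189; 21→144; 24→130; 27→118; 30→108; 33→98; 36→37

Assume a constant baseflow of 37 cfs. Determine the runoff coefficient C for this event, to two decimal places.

C ≈ 0.71

ΣQ_DR = 1449 cfs; V = ΣQ_DR·Δt = 1.565 × 10^7 ft³.
Runoff depth d = V / A = 1.718 in.
C = d / P = 1.718 / 2.43 = 0.71.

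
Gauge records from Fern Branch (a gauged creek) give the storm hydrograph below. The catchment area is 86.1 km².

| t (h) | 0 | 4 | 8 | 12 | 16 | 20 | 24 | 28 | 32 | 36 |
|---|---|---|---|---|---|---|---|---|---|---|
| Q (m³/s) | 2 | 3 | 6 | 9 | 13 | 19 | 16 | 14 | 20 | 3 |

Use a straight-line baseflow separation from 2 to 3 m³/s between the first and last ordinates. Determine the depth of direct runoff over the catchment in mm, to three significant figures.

d ≈ 13.4 mm

Direct runoff: 0.00, 0.89, 3.78, 6.67, 10.56, 16.44, 13.33, 11.22, 17.11, 0.00 m³/s; ΣQ_DR = 80.00 m³/s.
V = ΣQ_DR · Δt = 80.00 × 14400 s = 1.152 × 10^6 m³.
Over A = 86.1 km², depth = V / A = 13.4 mm.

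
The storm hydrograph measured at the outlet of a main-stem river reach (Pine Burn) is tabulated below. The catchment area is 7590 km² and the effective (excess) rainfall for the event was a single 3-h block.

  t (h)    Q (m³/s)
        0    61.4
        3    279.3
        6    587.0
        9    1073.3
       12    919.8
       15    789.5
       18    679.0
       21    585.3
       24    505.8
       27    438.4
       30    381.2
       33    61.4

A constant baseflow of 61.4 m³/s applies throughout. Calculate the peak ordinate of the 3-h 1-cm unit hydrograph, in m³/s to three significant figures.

U_p ≈ 1260 m³/s

Direct runoff: 0.0, 217.9, 525.6, 1011.9, 858.4, 728.1, 617.6, 523.9, 444.4, 377.0, 319.8, 0.0 m³/s; ΣQ_DR = 5625 m³/s, peak = 1011.9 m³/s.
Runoff depth d = ΣQ_DR·Δt / A = 5625 × 10800 / (7590 km²) = 8.003 mm.
The 1-cm UH is the DRH scaled by (10 mm)/d, so U_p = 1011.9 × 10/8.003 = 1260 m³/s.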